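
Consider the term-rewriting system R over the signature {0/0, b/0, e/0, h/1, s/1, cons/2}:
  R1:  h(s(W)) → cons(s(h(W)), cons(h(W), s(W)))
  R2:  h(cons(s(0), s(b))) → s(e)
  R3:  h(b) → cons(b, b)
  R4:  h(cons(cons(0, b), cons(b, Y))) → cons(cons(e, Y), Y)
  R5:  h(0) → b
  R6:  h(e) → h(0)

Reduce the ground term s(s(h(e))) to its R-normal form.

s(s(b))

1. s(s(h(e)))  →  s(s(h(0)))   [R6 at 1.1]
2. s(s(h(0)))  →  s(s(b))   [R5 at 1.1]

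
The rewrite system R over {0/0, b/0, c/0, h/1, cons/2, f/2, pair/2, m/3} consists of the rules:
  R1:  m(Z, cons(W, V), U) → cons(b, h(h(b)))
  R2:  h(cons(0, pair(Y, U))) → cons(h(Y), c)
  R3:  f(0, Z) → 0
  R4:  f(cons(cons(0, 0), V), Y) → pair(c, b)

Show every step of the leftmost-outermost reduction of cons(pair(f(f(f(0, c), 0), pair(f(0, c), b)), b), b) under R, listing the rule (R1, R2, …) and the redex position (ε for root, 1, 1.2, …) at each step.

cons(pair(0, b), b)

1. cons(pair(f(f(f(0, c), 0), pair(f(0, c), b)), b), b)  →  cons(pair(f(f(0, 0), pair(f(0, c), b)), b), b)   [R3 at 1.1.1.1]
2. cons(pair(f(f(0, 0), pair(f(0, c), b)), b), b)  →  cons(pair(f(0, pair(f(0, c), b)), b), b)   [R3 at 1.1.1]
3. cons(pair(f(0, pair(f(0, c), b)), b), b)  →  cons(pair(0, b), b)   [R3 at 1.1]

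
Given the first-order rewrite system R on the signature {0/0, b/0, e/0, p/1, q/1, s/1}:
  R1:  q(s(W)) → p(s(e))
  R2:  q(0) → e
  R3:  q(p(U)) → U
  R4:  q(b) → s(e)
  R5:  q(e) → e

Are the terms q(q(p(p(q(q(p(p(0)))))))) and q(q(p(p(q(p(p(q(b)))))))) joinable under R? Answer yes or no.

no — NF(t₁) = 0, NF(t₂) = p(s(e))

Reduce t₁ = q(q(p(p(q(q(p(p(0)))))))):
1. q(q(p(p(q(q(p(p(0))))))))  →  q(p(q(q(p(p(0))))))   [R3 at 1]
2. q(p(q(q(p(p(0))))))  →  q(q(p(p(0))))   [R3 at ε]
3. q(q(p(p(0))))  →  q(p(0))   [R3 at 1]
4. q(p(0))  →  0   [R3 at ε]

Reduce t₂ = q(q(p(p(q(p(p(q(b)))))))):
1. q(q(p(p(q(p(p(q(b))))))))  →  q(p(q(p(p(q(b))))))   [R3 at 1]
2. q(p(q(p(p(q(b))))))  →  q(p(p(q(b))))   [R3 at ε]
3. q(p(p(q(b))))  →  p(q(b))   [R3 at ε]
4. p(q(b))  →  p(s(e))   [R4 at 1]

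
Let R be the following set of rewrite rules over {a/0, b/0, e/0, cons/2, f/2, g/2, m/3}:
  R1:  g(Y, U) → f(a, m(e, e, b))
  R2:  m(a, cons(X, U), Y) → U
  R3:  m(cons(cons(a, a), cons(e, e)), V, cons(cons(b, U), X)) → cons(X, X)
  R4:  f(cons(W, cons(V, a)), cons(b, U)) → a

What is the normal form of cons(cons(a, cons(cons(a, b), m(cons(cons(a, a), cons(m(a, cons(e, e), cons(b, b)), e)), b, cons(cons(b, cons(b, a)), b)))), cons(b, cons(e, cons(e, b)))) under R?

1. cons(cons(a, cons(cons(a, b), m(cons(cons(a, a), cons(m(a, cons(e, e), cons(b, b)), e)), b, cons(cons(b, cons(b, a)), b)))), cons(b, cons(e, cons(e, b))))  →  cons(cons(a, cons(cons(a, b), m(cons(cons(a, a), cons(e, e)), b, cons(cons(b, cons(b, a)), b)))), cons(b, cons(e, cons(e, b))))   [R2 at 1.2.2.1.2.1]
2. cons(cons(a, cons(cons(a, b), m(cons(cons(a, a), cons(e, e)), b, cons(cons(b, cons(b, a)), b)))), cons(b, cons(e, cons(e, b))))  →  cons(cons(a, cons(cons(a, b), cons(b, b))), cons(b, cons(e, cons(e, b))))   [R3 at 1.2.2]

cons(cons(a, cons(cons(a, b), cons(b, b))), cons(b, cons(e, cons(e, b))))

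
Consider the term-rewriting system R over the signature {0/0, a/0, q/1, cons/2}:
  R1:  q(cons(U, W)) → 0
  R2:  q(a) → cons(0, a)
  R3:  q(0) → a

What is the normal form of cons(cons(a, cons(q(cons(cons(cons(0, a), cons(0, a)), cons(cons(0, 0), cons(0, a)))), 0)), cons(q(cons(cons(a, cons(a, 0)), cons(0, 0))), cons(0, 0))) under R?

1. cons(cons(a, cons(q(cons(cons(cons(0, a), cons(0, a)), cons(cons(0, 0), cons(0, a)))), 0)), cons(q(cons(cons(a, cons(a, 0)), cons(0, 0))), cons(0, 0)))  →  cons(cons(a, cons(0, 0)), cons(q(cons(cons(a, cons(a, 0)), cons(0, 0))), cons(0, 0)))   [R1 at 1.2.1]
2. cons(cons(a, cons(0, 0)), cons(q(cons(cons(a, cons(a, 0)), cons(0, 0))), cons(0, 0)))  →  cons(cons(a, cons(0, 0)), cons(0, cons(0, 0)))   [R1 at 2.1]

cons(cons(a, cons(0, 0)), cons(0, cons(0, 0)))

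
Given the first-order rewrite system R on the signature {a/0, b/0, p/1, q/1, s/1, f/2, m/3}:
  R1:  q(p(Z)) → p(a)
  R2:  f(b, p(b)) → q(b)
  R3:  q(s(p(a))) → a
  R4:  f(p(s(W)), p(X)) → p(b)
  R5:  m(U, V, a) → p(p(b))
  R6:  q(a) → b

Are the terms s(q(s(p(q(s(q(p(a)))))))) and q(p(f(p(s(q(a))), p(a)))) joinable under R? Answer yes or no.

Reduce t₁ = s(q(s(p(q(s(q(p(a)))))))):
1. s(q(s(p(q(s(q(p(a))))))))  →  s(q(s(p(q(s(p(a)))))))   [R1 at 1.1.1.1.1.1]
2. s(q(s(p(q(s(p(a)))))))  →  s(q(s(p(a))))   [R3 at 1.1.1.1]
3. s(q(s(p(a))))  →  s(a)   [R3 at 1]

Reduce t₂ = q(p(f(p(s(q(a))), p(a)))):
1. q(p(f(p(s(q(a))), p(a))))  →  p(a)   [R1 at ε]

no — NF(t₁) = s(a), NF(t₂) = p(a)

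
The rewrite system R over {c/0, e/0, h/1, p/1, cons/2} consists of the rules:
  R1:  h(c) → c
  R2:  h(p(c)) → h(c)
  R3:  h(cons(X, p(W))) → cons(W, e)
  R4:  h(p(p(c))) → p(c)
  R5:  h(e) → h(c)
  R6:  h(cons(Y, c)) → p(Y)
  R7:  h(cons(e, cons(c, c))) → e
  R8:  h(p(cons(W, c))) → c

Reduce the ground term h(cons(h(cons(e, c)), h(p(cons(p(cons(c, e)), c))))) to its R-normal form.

1. h(cons(h(cons(e, c)), h(p(cons(p(cons(c, e)), c)))))  →  h(cons(p(e), h(p(cons(p(cons(c, e)), c)))))   [R6 at 1.1]
2. h(cons(p(e), h(p(cons(p(cons(c, e)), c)))))  →  h(cons(p(e), c))   [R8 at 1.2]
3. h(cons(p(e), c))  →  p(p(e))   [R6 at ε]

p(p(e))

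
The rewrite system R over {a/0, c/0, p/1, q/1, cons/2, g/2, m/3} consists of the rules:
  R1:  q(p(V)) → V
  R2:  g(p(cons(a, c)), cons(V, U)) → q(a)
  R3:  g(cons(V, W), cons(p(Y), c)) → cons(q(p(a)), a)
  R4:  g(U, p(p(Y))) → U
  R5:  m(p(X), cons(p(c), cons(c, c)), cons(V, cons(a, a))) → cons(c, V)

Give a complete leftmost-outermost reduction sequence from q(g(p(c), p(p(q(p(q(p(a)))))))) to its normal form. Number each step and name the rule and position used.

1. q(g(p(c), p(p(q(p(q(p(a))))))))  →  q(p(c))   [R4 at 1]
2. q(p(c))  →  c   [R1 at ε]

c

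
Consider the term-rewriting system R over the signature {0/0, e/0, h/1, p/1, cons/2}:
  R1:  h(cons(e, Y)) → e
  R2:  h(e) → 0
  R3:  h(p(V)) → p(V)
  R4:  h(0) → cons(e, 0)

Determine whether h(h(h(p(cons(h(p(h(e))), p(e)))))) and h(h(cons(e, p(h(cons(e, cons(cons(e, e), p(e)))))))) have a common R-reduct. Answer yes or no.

Reduce t₁ = h(h(h(p(cons(h(p(h(e))), p(e)))))):
1. h(h(h(p(cons(h(p(h(e))), p(e))))))  →  h(h(p(cons(h(p(h(e))), p(e)))))   [R3 at 1.1]
2. h(h(p(cons(h(p(h(e))), p(e)))))  →  h(p(cons(h(p(h(e))), p(e))))   [R3 at 1]
3. h(p(cons(h(p(h(e))), p(e))))  →  p(cons(h(p(h(e))), p(e)))   [R3 at ε]
4. p(cons(h(p(h(e))), p(e)))  →  p(cons(p(h(e)), p(e)))   [R3 at 1.1]
5. p(cons(p(h(e)), p(e)))  →  p(cons(p(0), p(e)))   [R2 at 1.1.1]

Reduce t₂ = h(h(cons(e, p(h(cons(e, cons(cons(e, e), p(e)))))))):
1. h(h(cons(e, p(h(cons(e, cons(cons(e, e), p(e))))))))  →  h(e)   [R1 at 1]
2. h(e)  →  0   [R2 at ε]

no — NF(t₁) = p(cons(p(0), p(e))), NF(t₂) = 0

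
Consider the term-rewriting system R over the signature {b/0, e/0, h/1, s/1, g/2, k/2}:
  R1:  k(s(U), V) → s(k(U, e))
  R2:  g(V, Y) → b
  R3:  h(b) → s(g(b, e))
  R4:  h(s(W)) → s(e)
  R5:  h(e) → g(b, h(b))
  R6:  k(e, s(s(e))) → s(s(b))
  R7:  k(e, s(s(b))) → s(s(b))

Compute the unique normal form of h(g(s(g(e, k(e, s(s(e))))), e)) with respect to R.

1. h(g(s(g(e, k(e, s(s(e))))), e))  →  h(b)   [R2 at 1]
2. h(b)  →  s(g(b, e))   [R3 at ε]
3. s(g(b, e))  →  s(b)   [R2 at 1]

s(b)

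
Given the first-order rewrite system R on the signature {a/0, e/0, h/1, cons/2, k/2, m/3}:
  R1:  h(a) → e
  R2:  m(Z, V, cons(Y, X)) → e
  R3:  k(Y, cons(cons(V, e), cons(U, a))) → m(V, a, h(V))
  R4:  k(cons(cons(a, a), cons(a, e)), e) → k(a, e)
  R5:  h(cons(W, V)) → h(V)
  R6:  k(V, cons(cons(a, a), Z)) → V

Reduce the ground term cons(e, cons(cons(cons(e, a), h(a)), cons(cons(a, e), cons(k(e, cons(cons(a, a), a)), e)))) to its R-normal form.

1. cons(e, cons(cons(cons(e, a), h(a)), cons(cons(a, e), cons(k(e, cons(cons(a, a), a)), e))))  →  cons(e, cons(cons(cons(e, a), e), cons(cons(a, e), cons(k(e, cons(cons(a, a), a)), e))))   [R1 at 2.1.2]
2. cons(e, cons(cons(cons(e, a), e), cons(cons(a, e), cons(k(e, cons(cons(a, a), a)), e))))  →  cons(e, cons(cons(cons(e, a), e), cons(cons(a, e), cons(e, e))))   [R6 at 2.2.2.1]

cons(e, cons(cons(cons(e, a), e), cons(cons(a, e), cons(e, e))))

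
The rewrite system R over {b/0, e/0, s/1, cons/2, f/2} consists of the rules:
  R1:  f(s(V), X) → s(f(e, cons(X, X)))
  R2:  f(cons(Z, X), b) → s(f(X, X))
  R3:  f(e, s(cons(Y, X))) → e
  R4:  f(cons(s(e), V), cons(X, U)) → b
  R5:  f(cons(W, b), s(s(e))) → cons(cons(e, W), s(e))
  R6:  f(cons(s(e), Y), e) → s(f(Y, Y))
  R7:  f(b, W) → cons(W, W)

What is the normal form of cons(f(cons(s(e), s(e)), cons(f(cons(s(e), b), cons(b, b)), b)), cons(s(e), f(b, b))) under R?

1. cons(f(cons(s(e), s(e)), cons(f(cons(s(e), b), cons(b, b)), b)), cons(s(e), f(b, b)))  →  cons(b, cons(s(e), f(b, b)))   [R4 at 1]
2. cons(b, cons(s(e), f(b, b)))  →  cons(b, cons(s(e), cons(b, b)))   [R7 at 2.2]

cons(b, cons(s(e), cons(b, b)))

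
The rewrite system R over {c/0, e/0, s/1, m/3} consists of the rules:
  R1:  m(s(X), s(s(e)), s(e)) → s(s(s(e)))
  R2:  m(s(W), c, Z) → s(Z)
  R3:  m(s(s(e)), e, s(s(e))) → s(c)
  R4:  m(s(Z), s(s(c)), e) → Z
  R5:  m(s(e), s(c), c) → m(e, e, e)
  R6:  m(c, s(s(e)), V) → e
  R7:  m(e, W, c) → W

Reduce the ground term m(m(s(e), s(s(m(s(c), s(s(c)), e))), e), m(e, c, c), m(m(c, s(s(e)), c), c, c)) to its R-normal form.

1. m(m(s(e), s(s(m(s(c), s(s(c)), e))), e), m(e, c, c), m(m(c, s(s(e)), c), c, c))  →  m(m(s(e), s(s(c)), e), m(e, c, c), m(m(c, s(s(e)), c), c, c))   [R4 at 1.2.1.1]
2. m(m(s(e), s(s(c)), e), m(e, c, c), m(m(c, s(s(e)), c), c, c))  →  m(e, m(e, c, c), m(m(c, s(s(e)), c), c, c))   [R4 at 1]
3. m(e, m(e, c, c), m(m(c, s(s(e)), c), c, c))  →  m(e, c, m(m(c, s(s(e)), c), c, c))   [R7 at 2]
4. m(e, c, m(m(c, s(s(e)), c), c, c))  →  m(e, c, m(e, c, c))   [R6 at 3.1]
5. m(e, c, m(e, c, c))  →  m(e, c, c)   [R7 at 3]
6. m(e, c, c)  →  c   [R7 at ε]

c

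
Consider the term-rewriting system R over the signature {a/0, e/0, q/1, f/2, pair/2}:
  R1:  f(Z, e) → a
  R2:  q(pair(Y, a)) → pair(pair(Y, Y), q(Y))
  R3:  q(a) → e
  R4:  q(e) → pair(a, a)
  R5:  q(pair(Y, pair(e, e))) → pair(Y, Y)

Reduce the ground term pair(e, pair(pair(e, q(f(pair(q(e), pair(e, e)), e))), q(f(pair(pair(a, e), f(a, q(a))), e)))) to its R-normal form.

pair(e, pair(pair(e, e), e))

1. pair(e, pair(pair(e, q(f(pair(q(e), pair(e, e)), e))), q(f(pair(pair(a, e), f(a, q(a))), e))))  →  pair(e, pair(pair(e, q(a)), q(f(pair(pair(a, e), f(a, q(a))), e))))   [R1 at 2.1.2.1]
2. pair(e, pair(pair(e, q(a)), q(f(pair(pair(a, e), f(a, q(a))), e))))  →  pair(e, pair(pair(e, e), q(f(pair(pair(a, e), f(a, q(a))), e))))   [R3 at 2.1.2]
3. pair(e, pair(pair(e, e), q(f(pair(pair(a, e), f(a, q(a))), e))))  →  pair(e, pair(pair(e, e), q(a)))   [R1 at 2.2.1]
4. pair(e, pair(pair(e, e), q(a)))  →  pair(e, pair(pair(e, e), e))   [R3 at 2.2]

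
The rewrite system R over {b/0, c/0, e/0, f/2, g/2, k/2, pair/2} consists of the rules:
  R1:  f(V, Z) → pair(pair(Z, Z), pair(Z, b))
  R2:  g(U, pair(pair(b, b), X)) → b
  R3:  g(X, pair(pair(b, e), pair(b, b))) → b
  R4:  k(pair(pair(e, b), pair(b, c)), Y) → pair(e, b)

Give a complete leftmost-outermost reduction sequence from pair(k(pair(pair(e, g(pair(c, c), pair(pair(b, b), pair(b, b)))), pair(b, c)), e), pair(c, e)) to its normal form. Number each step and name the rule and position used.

pair(pair(e, b), pair(c, e))

1. pair(k(pair(pair(e, g(pair(c, c), pair(pair(b, b), pair(b, b)))), pair(b, c)), e), pair(c, e))  →  pair(k(pair(pair(e, b), pair(b, c)), e), pair(c, e))   [R2 at 1.1.1.2]
2. pair(k(pair(pair(e, b), pair(b, c)), e), pair(c, e))  →  pair(pair(e, b), pair(c, e))   [R4 at 1]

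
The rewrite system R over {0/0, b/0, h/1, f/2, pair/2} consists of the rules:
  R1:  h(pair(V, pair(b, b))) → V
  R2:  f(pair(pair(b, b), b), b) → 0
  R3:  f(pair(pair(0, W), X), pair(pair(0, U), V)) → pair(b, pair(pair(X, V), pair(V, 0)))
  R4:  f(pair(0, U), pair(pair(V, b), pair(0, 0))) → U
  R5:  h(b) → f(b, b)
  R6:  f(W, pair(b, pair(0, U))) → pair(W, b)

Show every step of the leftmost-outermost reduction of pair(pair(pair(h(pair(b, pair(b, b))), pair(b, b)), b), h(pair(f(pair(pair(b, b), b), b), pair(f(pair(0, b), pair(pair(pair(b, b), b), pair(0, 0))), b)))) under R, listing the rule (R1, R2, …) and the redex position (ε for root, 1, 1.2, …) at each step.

pair(pair(pair(b, pair(b, b)), b), 0)

1. pair(pair(pair(h(pair(b, pair(b, b))), pair(b, b)), b), h(pair(f(pair(pair(b, b), b), b), pair(f(pair(0, b), pair(pair(pair(b, b), b), pair(0, 0))), b))))  →  pair(pair(pair(b, pair(b, b)), b), h(pair(f(pair(pair(b, b), b), b), pair(f(pair(0, b), pair(pair(pair(b, b), b), pair(0, 0))), b))))   [R1 at 1.1.1]
2. pair(pair(pair(b, pair(b, b)), b), h(pair(f(pair(pair(b, b), b), b), pair(f(pair(0, b), pair(pair(pair(b, b), b), pair(0, 0))), b))))  →  pair(pair(pair(b, pair(b, b)), b), h(pair(0, pair(f(pair(0, b), pair(pair(pair(b, b), b), pair(0, 0))), b))))   [R2 at 2.1.1]
3. pair(pair(pair(b, pair(b, b)), b), h(pair(0, pair(f(pair(0, b), pair(pair(pair(b, b), b), pair(0, 0))), b))))  →  pair(pair(pair(b, pair(b, b)), b), h(pair(0, pair(b, b))))   [R4 at 2.1.2.1]
4. pair(pair(pair(b, pair(b, b)), b), h(pair(0, pair(b, b))))  →  pair(pair(pair(b, pair(b, b)), b), 0)   [R1 at 2]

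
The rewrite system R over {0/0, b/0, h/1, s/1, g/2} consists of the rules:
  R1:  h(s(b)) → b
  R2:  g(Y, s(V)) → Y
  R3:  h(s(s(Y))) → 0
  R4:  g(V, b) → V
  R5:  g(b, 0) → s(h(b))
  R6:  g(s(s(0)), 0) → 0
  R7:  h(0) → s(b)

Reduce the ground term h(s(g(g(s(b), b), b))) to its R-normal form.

1. h(s(g(g(s(b), b), b)))  →  h(s(g(s(b), b)))   [R4 at 1.1]
2. h(s(g(s(b), b)))  →  h(s(s(b)))   [R4 at 1.1]
3. h(s(s(b)))  →  0   [R3 at ε]

0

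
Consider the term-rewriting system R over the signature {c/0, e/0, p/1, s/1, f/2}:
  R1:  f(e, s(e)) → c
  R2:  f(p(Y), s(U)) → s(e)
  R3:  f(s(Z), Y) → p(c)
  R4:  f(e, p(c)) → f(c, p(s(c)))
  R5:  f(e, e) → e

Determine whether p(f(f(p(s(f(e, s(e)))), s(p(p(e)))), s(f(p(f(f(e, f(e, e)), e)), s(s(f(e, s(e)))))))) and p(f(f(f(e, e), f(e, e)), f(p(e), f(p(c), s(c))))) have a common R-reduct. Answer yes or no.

no — NF(t₁) = p(p(c)), NF(t₂) = p(c)

Reduce t₁ = p(f(f(p(s(f(e, s(e)))), s(p(p(e)))), s(f(p(f(f(e, f(e, e)), e)), s(s(f(e, s(e)))))))):
1. p(f(f(p(s(f(e, s(e)))), s(p(p(e)))), s(f(p(f(f(e, f(e, e)), e)), s(s(f(e, s(e))))))))  →  p(f(s(e), s(f(p(f(f(e, f(e, e)), e)), s(s(f(e, s(e))))))))   [R2 at 1.1]
2. p(f(s(e), s(f(p(f(f(e, f(e, e)), e)), s(s(f(e, s(e))))))))  →  p(p(c))   [R3 at 1]

Reduce t₂ = p(f(f(f(e, e), f(e, e)), f(p(e), f(p(c), s(c))))):
1. p(f(f(f(e, e), f(e, e)), f(p(e), f(p(c), s(c)))))  →  p(f(f(e, f(e, e)), f(p(e), f(p(c), s(c)))))   [R5 at 1.1.1]
2. p(f(f(e, f(e, e)), f(p(e), f(p(c), s(c)))))  →  p(f(f(e, e), f(p(e), f(p(c), s(c)))))   [R5 at 1.1.2]
3. p(f(f(e, e), f(p(e), f(p(c), s(c)))))  →  p(f(e, f(p(e), f(p(c), s(c)))))   [R5 at 1.1]
4. p(f(e, f(p(e), f(p(c), s(c)))))  →  p(f(e, f(p(e), s(e))))   [R2 at 1.2.2]
5. p(f(e, f(p(e), s(e))))  →  p(f(e, s(e)))   [R2 at 1.2]
6. p(f(e, s(e)))  →  p(c)   [R1 at 1]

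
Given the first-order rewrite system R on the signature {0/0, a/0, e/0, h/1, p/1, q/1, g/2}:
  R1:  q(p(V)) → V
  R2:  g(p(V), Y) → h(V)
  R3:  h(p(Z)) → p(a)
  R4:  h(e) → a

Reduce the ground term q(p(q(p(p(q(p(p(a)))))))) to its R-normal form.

1. q(p(q(p(p(q(p(p(a))))))))  →  q(p(p(q(p(p(a))))))   [R1 at ε]
2. q(p(p(q(p(p(a))))))  →  p(q(p(p(a))))   [R1 at ε]
3. p(q(p(p(a))))  →  p(p(a))   [R1 at 1]

p(p(a))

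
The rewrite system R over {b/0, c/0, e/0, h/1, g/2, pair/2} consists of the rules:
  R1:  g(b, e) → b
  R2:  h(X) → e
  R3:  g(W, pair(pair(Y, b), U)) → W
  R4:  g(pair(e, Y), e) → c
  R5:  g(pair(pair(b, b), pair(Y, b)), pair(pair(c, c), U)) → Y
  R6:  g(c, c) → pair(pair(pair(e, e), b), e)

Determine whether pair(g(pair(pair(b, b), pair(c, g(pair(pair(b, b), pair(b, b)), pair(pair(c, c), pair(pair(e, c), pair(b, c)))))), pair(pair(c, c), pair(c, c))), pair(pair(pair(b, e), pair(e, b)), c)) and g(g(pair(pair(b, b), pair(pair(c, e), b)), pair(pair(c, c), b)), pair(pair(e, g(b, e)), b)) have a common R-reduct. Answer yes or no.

no — NF(t₁) = pair(c, pair(pair(pair(b, e), pair(e, b)), c)), NF(t₂) = pair(c, e)

Reduce t₁ = pair(g(pair(pair(b, b), pair(c, g(pair(pair(b, b), pair(b, b)), pair(pair(c, c), pair(pair(e, c), pair(b, c)))))), pair(pair(c, c), pair(c, c))), pair(pair(pair(b, e), pair(e, b)), c)):
1. pair(g(pair(pair(b, b), pair(c, g(pair(pair(b, b), pair(b, b)), pair(pair(c, c), pair(pair(e, c), pair(b, c)))))), pair(pair(c, c), pair(c, c))), pair(pair(pair(b, e), pair(e, b)), c))  →  pair(g(pair(pair(b, b), pair(c, b)), pair(pair(c, c), pair(c, c))), pair(pair(pair(b, e), pair(e, b)), c))   [R5 at 1.1.2.2]
2. pair(g(pair(pair(b, b), pair(c, b)), pair(pair(c, c), pair(c, c))), pair(pair(pair(b, e), pair(e, b)), c))  →  pair(c, pair(pair(pair(b, e), pair(e, b)), c))   [R5 at 1]

Reduce t₂ = g(g(pair(pair(b, b), pair(pair(c, e), b)), pair(pair(c, c), b)), pair(pair(e, g(b, e)), b)):
1. g(g(pair(pair(b, b), pair(pair(c, e), b)), pair(pair(c, c), b)), pair(pair(e, g(b, e)), b))  →  g(pair(c, e), pair(pair(e, g(b, e)), b))   [R5 at 1]
2. g(pair(c, e), pair(pair(e, g(b, e)), b))  →  g(pair(c, e), pair(pair(e, b), b))   [R1 at 2.1.2]
3. g(pair(c, e), pair(pair(e, b), b))  →  pair(c, e)   [R3 at ε]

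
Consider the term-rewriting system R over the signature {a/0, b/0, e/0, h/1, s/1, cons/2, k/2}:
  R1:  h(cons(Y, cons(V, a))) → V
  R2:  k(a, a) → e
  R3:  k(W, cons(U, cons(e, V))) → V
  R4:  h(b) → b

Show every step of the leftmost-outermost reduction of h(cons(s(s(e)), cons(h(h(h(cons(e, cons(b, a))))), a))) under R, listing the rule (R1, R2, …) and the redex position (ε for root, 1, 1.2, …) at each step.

b

1. h(cons(s(s(e)), cons(h(h(h(cons(e, cons(b, a))))), a)))  →  h(h(h(cons(e, cons(b, a)))))   [R1 at ε]
2. h(h(h(cons(e, cons(b, a)))))  →  h(h(b))   [R1 at 1.1]
3. h(h(b))  →  h(b)   [R4 at 1]
4. h(b)  →  b   [R4 at ε]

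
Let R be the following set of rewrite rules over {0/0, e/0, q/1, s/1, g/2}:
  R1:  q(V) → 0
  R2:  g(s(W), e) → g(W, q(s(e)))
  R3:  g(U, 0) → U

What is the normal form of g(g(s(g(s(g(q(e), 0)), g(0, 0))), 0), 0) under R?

1. g(g(s(g(s(g(q(e), 0)), g(0, 0))), 0), 0)  →  g(s(g(s(g(q(e), 0)), g(0, 0))), 0)   [R3 at ε]
2. g(s(g(s(g(q(e), 0)), g(0, 0))), 0)  →  s(g(s(g(q(e), 0)), g(0, 0)))   [R3 at ε]
3. s(g(s(g(q(e), 0)), g(0, 0)))  →  s(g(s(q(e)), g(0, 0)))   [R3 at 1.1.1]
4. s(g(s(q(e)), g(0, 0)))  →  s(g(s(0), g(0, 0)))   [R1 at 1.1.1]
5. s(g(s(0), g(0, 0)))  →  s(g(s(0), 0))   [R3 at 1.2]
6. s(g(s(0), 0))  →  s(s(0))   [R3 at 1]

s(s(0))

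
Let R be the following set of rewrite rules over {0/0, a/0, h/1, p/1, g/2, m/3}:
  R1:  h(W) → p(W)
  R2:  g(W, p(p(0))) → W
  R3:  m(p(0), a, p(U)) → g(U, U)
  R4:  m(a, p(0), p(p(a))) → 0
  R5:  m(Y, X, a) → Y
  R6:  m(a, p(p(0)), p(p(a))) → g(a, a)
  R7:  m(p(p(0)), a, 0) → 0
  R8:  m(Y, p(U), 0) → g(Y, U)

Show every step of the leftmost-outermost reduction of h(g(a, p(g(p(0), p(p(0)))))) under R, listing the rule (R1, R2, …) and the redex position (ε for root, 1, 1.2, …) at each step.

1. h(g(a, p(g(p(0), p(p(0))))))  →  p(g(a, p(g(p(0), p(p(0))))))   [R1 at ε]
2. p(g(a, p(g(p(0), p(p(0))))))  →  p(g(a, p(p(0))))   [R2 at 1.2.1]
3. p(g(a, p(p(0))))  →  p(a)   [R2 at 1]

p(a)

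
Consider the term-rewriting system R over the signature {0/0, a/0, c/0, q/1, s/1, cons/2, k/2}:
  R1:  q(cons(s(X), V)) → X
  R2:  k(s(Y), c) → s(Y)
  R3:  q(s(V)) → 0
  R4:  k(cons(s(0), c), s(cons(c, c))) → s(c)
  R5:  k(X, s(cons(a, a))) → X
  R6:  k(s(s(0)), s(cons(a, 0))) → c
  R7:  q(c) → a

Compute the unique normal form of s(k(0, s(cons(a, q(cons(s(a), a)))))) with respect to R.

1. s(k(0, s(cons(a, q(cons(s(a), a))))))  →  s(k(0, s(cons(a, a))))   [R1 at 1.2.1.2]
2. s(k(0, s(cons(a, a))))  →  s(0)   [R5 at 1]

s(0)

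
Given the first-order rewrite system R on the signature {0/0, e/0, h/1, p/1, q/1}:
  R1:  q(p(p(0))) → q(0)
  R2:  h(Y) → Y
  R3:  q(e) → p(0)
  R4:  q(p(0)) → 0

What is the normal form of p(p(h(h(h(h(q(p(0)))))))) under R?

p(p(0))

1. p(p(h(h(h(h(q(p(0))))))))  →  p(p(h(h(h(q(p(0)))))))   [R2 at 1.1]
2. p(p(h(h(h(q(p(0)))))))  →  p(p(h(h(q(p(0))))))   [R2 at 1.1]
3. p(p(h(h(q(p(0))))))  →  p(p(h(q(p(0)))))   [R2 at 1.1]
4. p(p(h(q(p(0)))))  →  p(p(q(p(0))))   [R2 at 1.1]
5. p(p(q(p(0))))  →  p(p(0))   [R4 at 1.1]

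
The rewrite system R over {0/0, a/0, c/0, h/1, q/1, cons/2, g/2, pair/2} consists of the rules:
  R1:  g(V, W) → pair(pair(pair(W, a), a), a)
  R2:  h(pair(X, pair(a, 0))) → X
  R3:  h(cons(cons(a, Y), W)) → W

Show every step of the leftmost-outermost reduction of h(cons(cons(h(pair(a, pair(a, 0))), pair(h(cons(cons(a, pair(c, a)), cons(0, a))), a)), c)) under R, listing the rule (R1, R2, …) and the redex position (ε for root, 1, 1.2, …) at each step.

1. h(cons(cons(h(pair(a, pair(a, 0))), pair(h(cons(cons(a, pair(c, a)), cons(0, a))), a)), c))  →  h(cons(cons(a, pair(h(cons(cons(a, pair(c, a)), cons(0, a))), a)), c))   [R2 at 1.1.1]
2. h(cons(cons(a, pair(h(cons(cons(a, pair(c, a)), cons(0, a))), a)), c))  →  c   [R3 at ε]

c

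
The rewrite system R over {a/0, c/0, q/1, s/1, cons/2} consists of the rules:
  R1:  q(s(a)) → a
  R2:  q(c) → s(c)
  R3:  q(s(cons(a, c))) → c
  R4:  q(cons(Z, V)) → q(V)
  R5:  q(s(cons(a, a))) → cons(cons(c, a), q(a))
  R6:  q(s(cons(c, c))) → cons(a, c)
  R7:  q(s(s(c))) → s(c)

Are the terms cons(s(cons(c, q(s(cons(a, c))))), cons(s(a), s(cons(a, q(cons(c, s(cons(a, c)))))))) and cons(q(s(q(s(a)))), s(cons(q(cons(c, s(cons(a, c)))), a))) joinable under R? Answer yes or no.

no — NF(t₁) = cons(s(cons(c, c)), cons(s(a), s(cons(a, c)))), NF(t₂) = cons(a, s(cons(c, a)))

Reduce t₁ = cons(s(cons(c, q(s(cons(a, c))))), cons(s(a), s(cons(a, q(cons(c, s(cons(a, c)))))))):
1. cons(s(cons(c, q(s(cons(a, c))))), cons(s(a), s(cons(a, q(cons(c, s(cons(a, c))))))))  →  cons(s(cons(c, c)), cons(s(a), s(cons(a, q(cons(c, s(cons(a, c))))))))   [R3 at 1.1.2]
2. cons(s(cons(c, c)), cons(s(a), s(cons(a, q(cons(c, s(cons(a, c))))))))  →  cons(s(cons(c, c)), cons(s(a), s(cons(a, q(s(cons(a, c)))))))   [R4 at 2.2.1.2]
3. cons(s(cons(c, c)), cons(s(a), s(cons(a, q(s(cons(a, c)))))))  →  cons(s(cons(c, c)), cons(s(a), s(cons(a, c))))   [R3 at 2.2.1.2]

Reduce t₂ = cons(q(s(q(s(a)))), s(cons(q(cons(c, s(cons(a, c)))), a))):
1. cons(q(s(q(s(a)))), s(cons(q(cons(c, s(cons(a, c)))), a)))  →  cons(q(s(a)), s(cons(q(cons(c, s(cons(a, c)))), a)))   [R1 at 1.1.1]
2. cons(q(s(a)), s(cons(q(cons(c, s(cons(a, c)))), a)))  →  cons(a, s(cons(q(cons(c, s(cons(a, c)))), a)))   [R1 at 1]
3. cons(a, s(cons(q(cons(c, s(cons(a, c)))), a)))  →  cons(a, s(cons(q(s(cons(a, c))), a)))   [R4 at 2.1.1]
4. cons(a, s(cons(q(s(cons(a, c))), a)))  →  cons(a, s(cons(c, a)))   [R3 at 2.1.1]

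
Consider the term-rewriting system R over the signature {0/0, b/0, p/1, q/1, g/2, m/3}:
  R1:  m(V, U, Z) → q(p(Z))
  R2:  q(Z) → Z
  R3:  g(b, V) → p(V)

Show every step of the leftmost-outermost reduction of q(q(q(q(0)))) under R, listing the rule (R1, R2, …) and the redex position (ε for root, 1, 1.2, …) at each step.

0

1. q(q(q(q(0))))  →  q(q(q(0)))   [R2 at ε]
2. q(q(q(0)))  →  q(q(0))   [R2 at ε]
3. q(q(0))  →  q(0)   [R2 at ε]
4. q(0)  →  0   [R2 at ε]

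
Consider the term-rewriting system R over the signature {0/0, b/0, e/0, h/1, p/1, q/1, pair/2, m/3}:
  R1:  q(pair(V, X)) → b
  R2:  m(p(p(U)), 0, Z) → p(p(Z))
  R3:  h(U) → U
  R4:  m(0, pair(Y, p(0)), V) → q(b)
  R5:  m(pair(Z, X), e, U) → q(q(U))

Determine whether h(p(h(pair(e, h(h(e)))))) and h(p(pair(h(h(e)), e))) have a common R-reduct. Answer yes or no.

yes — NF(t₁) = p(pair(e, e)), NF(t₂) = p(pair(e, e))

Reduce t₁ = h(p(h(pair(e, h(h(e)))))):
1. h(p(h(pair(e, h(h(e))))))  →  p(h(pair(e, h(h(e)))))   [R3 at ε]
2. p(h(pair(e, h(h(e)))))  →  p(pair(e, h(h(e))))   [R3 at 1]
3. p(pair(e, h(h(e))))  →  p(pair(e, h(e)))   [R3 at 1.2]
4. p(pair(e, h(e)))  →  p(pair(e, e))   [R3 at 1.2]

Reduce t₂ = h(p(pair(h(h(e)), e))):
1. h(p(pair(h(h(e)), e)))  →  p(pair(h(h(e)), e))   [R3 at ε]
2. p(pair(h(h(e)), e))  →  p(pair(h(e), e))   [R3 at 1.1]
3. p(pair(h(e), e))  →  p(pair(e, e))   [R3 at 1.1]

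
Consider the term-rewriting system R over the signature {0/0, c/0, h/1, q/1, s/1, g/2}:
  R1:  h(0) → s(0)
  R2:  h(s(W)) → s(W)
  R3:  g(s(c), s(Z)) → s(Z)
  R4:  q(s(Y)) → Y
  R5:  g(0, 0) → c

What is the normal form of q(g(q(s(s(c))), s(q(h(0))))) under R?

1. q(g(q(s(s(c))), s(q(h(0)))))  →  q(g(s(c), s(q(h(0)))))   [R4 at 1.1]
2. q(g(s(c), s(q(h(0)))))  →  q(s(q(h(0))))   [R3 at 1]
3. q(s(q(h(0))))  →  q(h(0))   [R4 at ε]
4. q(h(0))  →  q(s(0))   [R1 at 1]
5. q(s(0))  →  0   [R4 at ε]

0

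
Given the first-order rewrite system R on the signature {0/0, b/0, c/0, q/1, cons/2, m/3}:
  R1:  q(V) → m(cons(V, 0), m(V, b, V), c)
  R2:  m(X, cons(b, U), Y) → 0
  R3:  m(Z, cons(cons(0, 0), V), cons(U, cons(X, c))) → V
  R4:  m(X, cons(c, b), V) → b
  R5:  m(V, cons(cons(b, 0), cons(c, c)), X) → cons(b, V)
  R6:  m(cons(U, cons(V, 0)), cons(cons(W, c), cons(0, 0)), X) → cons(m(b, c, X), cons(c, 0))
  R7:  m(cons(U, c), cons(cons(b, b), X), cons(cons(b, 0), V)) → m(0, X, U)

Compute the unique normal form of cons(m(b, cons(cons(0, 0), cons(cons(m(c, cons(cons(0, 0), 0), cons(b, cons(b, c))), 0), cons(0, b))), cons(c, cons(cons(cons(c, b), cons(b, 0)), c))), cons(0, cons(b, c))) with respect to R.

cons(cons(cons(0, 0), cons(0, b)), cons(0, cons(b, c)))

1. cons(m(b, cons(cons(0, 0), cons(cons(m(c, cons(cons(0, 0), 0), cons(b, cons(b, c))), 0), cons(0, b))), cons(c, cons(cons(cons(c, b), cons(b, 0)), c))), cons(0, cons(b, c)))  →  cons(cons(cons(m(c, cons(cons(0, 0), 0), cons(b, cons(b, c))), 0), cons(0, b)), cons(0, cons(b, c)))   [R3 at 1]
2. cons(cons(cons(m(c, cons(cons(0, 0), 0), cons(b, cons(b, c))), 0), cons(0, b)), cons(0, cons(b, c)))  →  cons(cons(cons(0, 0), cons(0, b)), cons(0, cons(b, c)))   [R3 at 1.1.1]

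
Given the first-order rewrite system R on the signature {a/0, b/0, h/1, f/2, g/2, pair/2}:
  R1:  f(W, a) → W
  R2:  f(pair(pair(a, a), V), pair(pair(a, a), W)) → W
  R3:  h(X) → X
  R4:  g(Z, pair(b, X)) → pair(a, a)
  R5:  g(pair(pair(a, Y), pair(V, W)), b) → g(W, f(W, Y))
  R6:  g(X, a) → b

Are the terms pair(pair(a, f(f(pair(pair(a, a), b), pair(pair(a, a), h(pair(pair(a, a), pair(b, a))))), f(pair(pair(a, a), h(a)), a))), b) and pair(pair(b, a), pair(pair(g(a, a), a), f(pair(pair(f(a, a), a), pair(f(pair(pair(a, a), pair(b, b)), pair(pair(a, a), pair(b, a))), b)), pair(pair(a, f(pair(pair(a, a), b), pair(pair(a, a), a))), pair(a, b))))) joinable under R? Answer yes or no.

no — NF(t₁) = pair(pair(a, a), b), NF(t₂) = pair(pair(b, a), pair(pair(b, a), pair(a, b)))

Reduce t₁ = pair(pair(a, f(f(pair(pair(a, a), b), pair(pair(a, a), h(pair(pair(a, a), pair(b, a))))), f(pair(pair(a, a), h(a)), a))), b):
1. pair(pair(a, f(f(pair(pair(a, a), b), pair(pair(a, a), h(pair(pair(a, a), pair(b, a))))), f(pair(pair(a, a), h(a)), a))), b)  →  pair(pair(a, f(h(pair(pair(a, a), pair(b, a))), f(pair(pair(a, a), h(a)), a))), b)   [R2 at 1.2.1]
2. pair(pair(a, f(h(pair(pair(a, a), pair(b, a))), f(pair(pair(a, a), h(a)), a))), b)  →  pair(pair(a, f(pair(pair(a, a), pair(b, a)), f(pair(pair(a, a), h(a)), a))), b)   [R3 at 1.2.1]
3. pair(pair(a, f(pair(pair(a, a), pair(b, a)), f(pair(pair(a, a), h(a)), a))), b)  →  pair(pair(a, f(pair(pair(a, a), pair(b, a)), pair(pair(a, a), h(a)))), b)   [R1 at 1.2.2]
4. pair(pair(a, f(pair(pair(a, a), pair(b, a)), pair(pair(a, a), h(a)))), b)  →  pair(pair(a, h(a)), b)   [R2 at 1.2]
5. pair(pair(a, h(a)), b)  →  pair(pair(a, a), b)   [R3 at 1.2]

Reduce t₂ = pair(pair(b, a), pair(pair(g(a, a), a), f(pair(pair(f(a, a), a), pair(f(pair(pair(a, a), pair(b, b)), pair(pair(a, a), pair(b, a))), b)), pair(pair(a, f(pair(pair(a, a), b), pair(pair(a, a), a))), pair(a, b))))):
1. pair(pair(b, a), pair(pair(g(a, a), a), f(pair(pair(f(a, a), a), pair(f(pair(pair(a, a), pair(b, b)), pair(pair(a, a), pair(b, a))), b)), pair(pair(a, f(pair(pair(a, a), b), pair(pair(a, a), a))), pair(a, b)))))  →  pair(pair(b, a), pair(pair(b, a), f(pair(pair(f(a, a), a), pair(f(pair(pair(a, a), pair(b, b)), pair(pair(a, a), pair(b, a))), b)), pair(pair(a, f(pair(pair(a, a), b), pair(pair(a, a), a))), pair(a, b)))))   [R6 at 2.1.1]
2. pair(pair(b, a), pair(pair(b, a), f(pair(pair(f(a, a), a), pair(f(pair(pair(a, a), pair(b, b)), pair(pair(a, a), pair(b, a))), b)), pair(pair(a, f(pair(pair(a, a), b), pair(pair(a, a), a))), pair(a, b)))))  →  pair(pair(b, a), pair(pair(b, a), f(pair(pair(a, a), pair(f(pair(pair(a, a), pair(b, b)), pair(pair(a, a), pair(b, a))), b)), pair(pair(a, f(pair(pair(a, a), b), pair(pair(a, a), a))), pair(a, b)))))   [R1 at 2.2.1.1.1]
3. pair(pair(b, a), pair(pair(b, a), f(pair(pair(a, a), pair(f(pair(pair(a, a), pair(b, b)), pair(pair(a, a), pair(b, a))), b)), pair(pair(a, f(pair(pair(a, a), b), pair(pair(a, a), a))), pair(a, b)))))  →  pair(pair(b, a), pair(pair(b, a), f(pair(pair(a, a), pair(pair(b, a), b)), pair(pair(a, f(pair(pair(a, a), b), pair(pair(a, a), a))), pair(a, b)))))   [R2 at 2.2.1.2.1]
4. pair(pair(b, a), pair(pair(b, a), f(pair(pair(a, a), pair(pair(b, a), b)), pair(pair(a, f(pair(pair(a, a), b), pair(pair(a, a), a))), pair(a, b)))))  →  pair(pair(b, a), pair(pair(b, a), f(pair(pair(a, a), pair(pair(b, a), b)), pair(pair(a, a), pair(a, b)))))   [R2 at 2.2.2.1.2]
5. pair(pair(b, a), pair(pair(b, a), f(pair(pair(a, a), pair(pair(b, a), b)), pair(pair(a, a), pair(a, b)))))  →  pair(pair(b, a), pair(pair(b, a), pair(a, b)))   [R2 at 2.2]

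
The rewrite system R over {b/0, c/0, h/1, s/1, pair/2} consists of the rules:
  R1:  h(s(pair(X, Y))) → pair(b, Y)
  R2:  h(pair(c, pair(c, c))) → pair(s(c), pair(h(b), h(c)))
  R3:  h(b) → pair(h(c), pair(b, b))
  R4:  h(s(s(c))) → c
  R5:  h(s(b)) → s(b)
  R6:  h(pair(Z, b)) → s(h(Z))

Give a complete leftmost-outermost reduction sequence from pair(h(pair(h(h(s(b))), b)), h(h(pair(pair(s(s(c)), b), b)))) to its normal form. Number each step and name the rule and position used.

1. pair(h(pair(h(h(s(b))), b)), h(h(pair(pair(s(s(c)), b), b))))  →  pair(s(h(h(h(s(b))))), h(h(pair(pair(s(s(c)), b), b))))   [R6 at 1]
2. pair(s(h(h(h(s(b))))), h(h(pair(pair(s(s(c)), b), b))))  →  pair(s(h(h(s(b)))), h(h(pair(pair(s(s(c)), b), b))))   [R5 at 1.1.1.1]
3. pair(s(h(h(s(b)))), h(h(pair(pair(s(s(c)), b), b))))  →  pair(s(h(s(b))), h(h(pair(pair(s(s(c)), b), b))))   [R5 at 1.1.1]
4. pair(s(h(s(b))), h(h(pair(pair(s(s(c)), b), b))))  →  pair(s(s(b)), h(h(pair(pair(s(s(c)), b), b))))   [R5 at 1.1]
5. pair(s(s(b)), h(h(pair(pair(s(s(c)), b), b))))  →  pair(s(s(b)), h(s(h(pair(s(s(c)), b)))))   [R6 at 2.1]
6. pair(s(s(b)), h(s(h(pair(s(s(c)), b)))))  →  pair(s(s(b)), h(s(s(h(s(s(c)))))))   [R6 at 2.1.1]
7. pair(s(s(b)), h(s(s(h(s(s(c)))))))  →  pair(s(s(b)), h(s(s(c))))   [R4 at 2.1.1.1]
8. pair(s(s(b)), h(s(s(c))))  →  pair(s(s(b)), c)   [R4 at 2]

pair(s(s(b)), c)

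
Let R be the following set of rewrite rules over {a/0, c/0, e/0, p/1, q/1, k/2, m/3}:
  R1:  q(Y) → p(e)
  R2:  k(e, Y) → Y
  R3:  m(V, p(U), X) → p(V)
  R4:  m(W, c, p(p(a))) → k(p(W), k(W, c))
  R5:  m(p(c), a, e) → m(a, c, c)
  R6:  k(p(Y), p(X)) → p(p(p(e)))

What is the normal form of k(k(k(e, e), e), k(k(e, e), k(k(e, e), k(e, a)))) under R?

a

1. k(k(k(e, e), e), k(k(e, e), k(k(e, e), k(e, a))))  →  k(k(e, e), k(k(e, e), k(k(e, e), k(e, a))))   [R2 at 1.1]
2. k(k(e, e), k(k(e, e), k(k(e, e), k(e, a))))  →  k(e, k(k(e, e), k(k(e, e), k(e, a))))   [R2 at 1]
3. k(e, k(k(e, e), k(k(e, e), k(e, a))))  →  k(k(e, e), k(k(e, e), k(e, a)))   [R2 at ε]
4. k(k(e, e), k(k(e, e), k(e, a)))  →  k(e, k(k(e, e), k(e, a)))   [R2 at 1]
5. k(e, k(k(e, e), k(e, a)))  →  k(k(e, e), k(e, a))   [R2 at ε]
6. k(k(e, e), k(e, a))  →  k(e, k(e, a))   [R2 at 1]
7. k(e, k(e, a))  →  k(e, a)   [R2 at ε]
8. k(e, a)  →  a   [R2 at ε]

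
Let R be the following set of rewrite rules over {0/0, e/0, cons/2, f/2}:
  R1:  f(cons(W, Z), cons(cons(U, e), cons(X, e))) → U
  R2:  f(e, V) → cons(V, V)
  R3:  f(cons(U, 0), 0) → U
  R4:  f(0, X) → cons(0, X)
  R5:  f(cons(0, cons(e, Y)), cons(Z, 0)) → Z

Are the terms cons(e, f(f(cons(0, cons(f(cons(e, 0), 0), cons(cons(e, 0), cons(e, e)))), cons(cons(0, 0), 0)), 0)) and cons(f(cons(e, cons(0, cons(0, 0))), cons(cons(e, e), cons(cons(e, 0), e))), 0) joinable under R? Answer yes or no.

yes — NF(t₁) = cons(e, 0), NF(t₂) = cons(e, 0)

Reduce t₁ = cons(e, f(f(cons(0, cons(f(cons(e, 0), 0), cons(cons(e, 0), cons(e, e)))), cons(cons(0, 0), 0)), 0)):
1. cons(e, f(f(cons(0, cons(f(cons(e, 0), 0), cons(cons(e, 0), cons(e, e)))), cons(cons(0, 0), 0)), 0))  →  cons(e, f(f(cons(0, cons(e, cons(cons(e, 0), cons(e, e)))), cons(cons(0, 0), 0)), 0))   [R3 at 2.1.1.2.1]
2. cons(e, f(f(cons(0, cons(e, cons(cons(e, 0), cons(e, e)))), cons(cons(0, 0), 0)), 0))  →  cons(e, f(cons(0, 0), 0))   [R5 at 2.1]
3. cons(e, f(cons(0, 0), 0))  →  cons(e, 0)   [R3 at 2]

Reduce t₂ = cons(f(cons(e, cons(0, cons(0, 0))), cons(cons(e, e), cons(cons(e, 0), e))), 0):
1. cons(f(cons(e, cons(0, cons(0, 0))), cons(cons(e, e), cons(cons(e, 0), e))), 0)  →  cons(e, 0)   [R1 at 1]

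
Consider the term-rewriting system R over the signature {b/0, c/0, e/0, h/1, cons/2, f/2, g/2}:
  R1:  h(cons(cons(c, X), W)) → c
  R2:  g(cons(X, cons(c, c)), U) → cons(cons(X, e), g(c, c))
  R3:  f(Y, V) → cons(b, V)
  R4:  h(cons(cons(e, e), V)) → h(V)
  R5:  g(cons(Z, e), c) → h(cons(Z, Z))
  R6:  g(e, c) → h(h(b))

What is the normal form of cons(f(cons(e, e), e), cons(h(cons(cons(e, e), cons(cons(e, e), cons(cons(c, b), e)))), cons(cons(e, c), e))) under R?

1. cons(f(cons(e, e), e), cons(h(cons(cons(e, e), cons(cons(e, e), cons(cons(c, b), e)))), cons(cons(e, c), e)))  →  cons(cons(b, e), cons(h(cons(cons(e, e), cons(cons(e, e), cons(cons(c, b), e)))), cons(cons(e, c), e)))   [R3 at 1]
2. cons(cons(b, e), cons(h(cons(cons(e, e), cons(cons(e, e), cons(cons(c, b), e)))), cons(cons(e, c), e)))  →  cons(cons(b, e), cons(h(cons(cons(e, e), cons(cons(c, b), e))), cons(cons(e, c), e)))   [R4 at 2.1]
3. cons(cons(b, e), cons(h(cons(cons(e, e), cons(cons(c, b), e))), cons(cons(e, c), e)))  →  cons(cons(b, e), cons(h(cons(cons(c, b), e)), cons(cons(e, c), e)))   [R4 at 2.1]
4. cons(cons(b, e), cons(h(cons(cons(c, b), e)), cons(cons(e, c), e)))  →  cons(cons(b, e), cons(c, cons(cons(e, c), e)))   [R1 at 2.1]

cons(cons(b, e), cons(c, cons(cons(e, c), e)))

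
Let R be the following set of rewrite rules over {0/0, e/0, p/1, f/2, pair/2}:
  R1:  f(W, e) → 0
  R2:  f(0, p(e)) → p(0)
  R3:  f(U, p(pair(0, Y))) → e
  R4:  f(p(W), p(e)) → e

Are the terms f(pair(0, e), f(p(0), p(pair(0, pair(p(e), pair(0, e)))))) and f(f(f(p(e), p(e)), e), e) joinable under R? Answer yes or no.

yes — NF(t₁) = 0, NF(t₂) = 0

Reduce t₁ = f(pair(0, e), f(p(0), p(pair(0, pair(p(e), pair(0, e)))))):
1. f(pair(0, e), f(p(0), p(pair(0, pair(p(e), pair(0, e))))))  →  f(pair(0, e), e)   [R3 at 2]
2. f(pair(0, e), e)  →  0   [R1 at ε]

Reduce t₂ = f(f(f(p(e), p(e)), e), e):
1. f(f(f(p(e), p(e)), e), e)  →  0   [R1 at ε]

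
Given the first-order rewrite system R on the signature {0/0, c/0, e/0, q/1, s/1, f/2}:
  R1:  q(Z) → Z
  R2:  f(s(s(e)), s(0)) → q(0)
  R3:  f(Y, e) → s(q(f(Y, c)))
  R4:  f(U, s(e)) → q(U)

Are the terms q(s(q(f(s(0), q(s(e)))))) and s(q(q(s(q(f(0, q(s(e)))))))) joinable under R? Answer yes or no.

Reduce t₁ = q(s(q(f(s(0), q(s(e)))))):
1. q(s(q(f(s(0), q(s(e))))))  →  s(q(f(s(0), q(s(e)))))   [R1 at ε]
2. s(q(f(s(0), q(s(e)))))  →  s(f(s(0), q(s(e))))   [R1 at 1]
3. s(f(s(0), q(s(e))))  →  s(f(s(0), s(e)))   [R1 at 1.2]
4. s(f(s(0), s(e)))  →  s(q(s(0)))   [R4 at 1]
5. s(q(s(0)))  →  s(s(0))   [R1 at 1]

Reduce t₂ = s(q(q(s(q(f(0, q(s(e)))))))):
1. s(q(q(s(q(f(0, q(s(e))))))))  →  s(q(s(q(f(0, q(s(e)))))))   [R1 at 1]
2. s(q(s(q(f(0, q(s(e)))))))  →  s(s(q(f(0, q(s(e))))))   [R1 at 1]
3. s(s(q(f(0, q(s(e))))))  →  s(s(f(0, q(s(e)))))   [R1 at 1.1]
4. s(s(f(0, q(s(e)))))  →  s(s(f(0, s(e))))   [R1 at 1.1.2]
5. s(s(f(0, s(e))))  →  s(s(q(0)))   [R4 at 1.1]
6. s(s(q(0)))  →  s(s(0))   [R1 at 1.1]

yes — NF(t₁) = s(s(0)), NF(t₂) = s(s(0))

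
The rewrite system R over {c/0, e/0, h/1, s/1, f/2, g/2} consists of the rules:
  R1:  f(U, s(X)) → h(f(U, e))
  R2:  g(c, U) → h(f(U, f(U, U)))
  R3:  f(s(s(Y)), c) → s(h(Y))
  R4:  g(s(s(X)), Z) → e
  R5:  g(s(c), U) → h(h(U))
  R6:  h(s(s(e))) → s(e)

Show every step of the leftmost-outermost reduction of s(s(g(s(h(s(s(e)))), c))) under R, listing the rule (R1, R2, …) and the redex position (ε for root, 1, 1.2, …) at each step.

1. s(s(g(s(h(s(s(e)))), c)))  →  s(s(g(s(s(e)), c)))   [R6 at 1.1.1.1]
2. s(s(g(s(s(e)), c)))  →  s(s(e))   [R4 at 1.1]

s(s(e))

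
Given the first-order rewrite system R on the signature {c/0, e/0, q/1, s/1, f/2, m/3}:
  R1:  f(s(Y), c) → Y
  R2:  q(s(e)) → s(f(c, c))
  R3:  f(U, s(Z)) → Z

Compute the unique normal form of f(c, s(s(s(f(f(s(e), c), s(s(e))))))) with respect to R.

1. f(c, s(s(s(f(f(s(e), c), s(s(e)))))))  →  s(s(f(f(s(e), c), s(s(e)))))   [R3 at ε]
2. s(s(f(f(s(e), c), s(s(e)))))  →  s(s(s(e)))   [R3 at 1.1]

s(s(s(e)))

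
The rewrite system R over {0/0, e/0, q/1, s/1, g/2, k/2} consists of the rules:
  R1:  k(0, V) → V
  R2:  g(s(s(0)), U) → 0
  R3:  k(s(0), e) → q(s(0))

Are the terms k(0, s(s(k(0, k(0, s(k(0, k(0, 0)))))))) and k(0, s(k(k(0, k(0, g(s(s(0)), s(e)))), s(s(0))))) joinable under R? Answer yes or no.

Reduce t₁ = k(0, s(s(k(0, k(0, s(k(0, k(0, 0)))))))):
1. k(0, s(s(k(0, k(0, s(k(0, k(0, 0))))))))  →  s(s(k(0, k(0, s(k(0, k(0, 0)))))))   [R1 at ε]
2. s(s(k(0, k(0, s(k(0, k(0, 0)))))))  →  s(s(k(0, s(k(0, k(0, 0))))))   [R1 at 1.1]
3. s(s(k(0, s(k(0, k(0, 0))))))  →  s(s(s(k(0, k(0, 0)))))   [R1 at 1.1]
4. s(s(s(k(0, k(0, 0)))))  →  s(s(s(k(0, 0))))   [R1 at 1.1.1]
5. s(s(s(k(0, 0))))  →  s(s(s(0)))   [R1 at 1.1.1]

Reduce t₂ = k(0, s(k(k(0, k(0, g(s(s(0)), s(e)))), s(s(0))))):
1. k(0, s(k(k(0, k(0, g(s(s(0)), s(e)))), s(s(0)))))  →  s(k(k(0, k(0, g(s(s(0)), s(e)))), s(s(0))))   [R1 at ε]
2. s(k(k(0, k(0, g(s(s(0)), s(e)))), s(s(0))))  →  s(k(k(0, g(s(s(0)), s(e))), s(s(0))))   [R1 at 1.1]
3. s(k(k(0, g(s(s(0)), s(e))), s(s(0))))  →  s(k(g(s(s(0)), s(e)), s(s(0))))   [R1 at 1.1]
4. s(k(g(s(s(0)), s(e)), s(s(0))))  →  s(k(0, s(s(0))))   [R2 at 1.1]
5. s(k(0, s(s(0))))  →  s(s(s(0)))   [R1 at 1]

yes — NF(t₁) = s(s(s(0))), NF(t₂) = s(s(s(0)))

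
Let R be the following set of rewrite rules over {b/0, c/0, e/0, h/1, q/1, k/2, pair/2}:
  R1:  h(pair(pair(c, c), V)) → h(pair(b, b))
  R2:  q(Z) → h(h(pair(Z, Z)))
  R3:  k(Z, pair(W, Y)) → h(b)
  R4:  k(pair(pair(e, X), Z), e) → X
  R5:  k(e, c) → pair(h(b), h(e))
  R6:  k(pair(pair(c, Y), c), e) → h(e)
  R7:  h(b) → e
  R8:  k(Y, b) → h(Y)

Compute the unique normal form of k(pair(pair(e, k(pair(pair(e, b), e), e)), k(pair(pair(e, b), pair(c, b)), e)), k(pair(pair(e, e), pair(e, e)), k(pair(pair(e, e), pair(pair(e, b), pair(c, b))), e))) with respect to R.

b

1. k(pair(pair(e, k(pair(pair(e, b), e), e)), k(pair(pair(e, b), pair(c, b)), e)), k(pair(pair(e, e), pair(e, e)), k(pair(pair(e, e), pair(pair(e, b), pair(c, b))), e)))  →  k(pair(pair(e, b), k(pair(pair(e, b), pair(c, b)), e)), k(pair(pair(e, e), pair(e, e)), k(pair(pair(e, e), pair(pair(e, b), pair(c, b))), e)))   [R4 at 1.1.2]
2. k(pair(pair(e, b), k(pair(pair(e, b), pair(c, b)), e)), k(pair(pair(e, e), pair(e, e)), k(pair(pair(e, e), pair(pair(e, b), pair(c, b))), e)))  →  k(pair(pair(e, b), b), k(pair(pair(e, e), pair(e, e)), k(pair(pair(e, e), pair(pair(e, b), pair(c, b))), e)))   [R4 at 1.2]
3. k(pair(pair(e, b), b), k(pair(pair(e, e), pair(e, e)), k(pair(pair(e, e), pair(pair(e, b), pair(c, b))), e)))  →  k(pair(pair(e, b), b), k(pair(pair(e, e), pair(e, e)), e))   [R4 at 2.2]
4. k(pair(pair(e, b), b), k(pair(pair(e, e), pair(e, e)), e))  →  k(pair(pair(e, b), b), e)   [R4 at 2]
5. k(pair(pair(e, b), b), e)  →  b   [R4 at ε]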